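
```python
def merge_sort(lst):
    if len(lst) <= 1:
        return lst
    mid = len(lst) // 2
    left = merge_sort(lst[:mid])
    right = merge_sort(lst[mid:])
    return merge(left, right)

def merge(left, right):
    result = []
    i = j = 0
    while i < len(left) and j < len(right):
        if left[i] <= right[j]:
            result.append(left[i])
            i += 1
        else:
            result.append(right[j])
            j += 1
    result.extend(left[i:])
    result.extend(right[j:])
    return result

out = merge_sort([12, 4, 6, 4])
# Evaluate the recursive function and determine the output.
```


merge_sort([12, 4, 6, 4])
Split into [12, 4] and [6, 4]
Left sorted: [4, 12]
Right sorted: [4, 6]
Merge [4, 12] and [4, 6]
= [4, 4, 6, 12]


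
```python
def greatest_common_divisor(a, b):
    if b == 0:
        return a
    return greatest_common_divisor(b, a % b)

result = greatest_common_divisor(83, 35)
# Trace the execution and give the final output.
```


greatest_common_divisor(83, 35)
= greatest_common_divisor(35, 83 % 35) = greatest_common_divisor(35, 13)
= greatest_common_divisor(13, 35 % 13) = greatest_common_divisor(13, 9)
= greatest_common_divisor(9, 13 % 9) = greatest_common_divisor(9, 4)
= greatest_common_divisor(4, 9 % 4) = greatest_common_divisor(4, 1)
= greatest_common_divisor(1, 4 % 1) = greatest_common_divisor(1, 0)
b == 0, return a = 1


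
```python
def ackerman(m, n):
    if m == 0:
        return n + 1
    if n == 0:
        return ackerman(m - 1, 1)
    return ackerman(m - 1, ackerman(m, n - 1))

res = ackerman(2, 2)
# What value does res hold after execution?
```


ackerman(2, 2)
= ackerman(1, ackerman(2, 1))
First compute ackerman(2, 1) = 5
= ackerman(1, 5)
= 7


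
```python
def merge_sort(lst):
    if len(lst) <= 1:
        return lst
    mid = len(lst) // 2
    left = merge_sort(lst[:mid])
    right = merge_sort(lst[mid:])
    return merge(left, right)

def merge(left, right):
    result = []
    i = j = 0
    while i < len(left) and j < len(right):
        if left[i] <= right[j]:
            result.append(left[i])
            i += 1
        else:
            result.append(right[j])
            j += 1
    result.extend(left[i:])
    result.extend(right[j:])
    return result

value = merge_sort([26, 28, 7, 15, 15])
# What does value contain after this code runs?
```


merge_sort([26, 28, 7, 15, 15])
Split into [26, 28] and [7, 15, 15]
Left sorted: [26, 28]
Right sorted: [7, 15, 15]
Merge [26, 28] and [7, 15, 15]
= [7, 15, 15, 26, 28]


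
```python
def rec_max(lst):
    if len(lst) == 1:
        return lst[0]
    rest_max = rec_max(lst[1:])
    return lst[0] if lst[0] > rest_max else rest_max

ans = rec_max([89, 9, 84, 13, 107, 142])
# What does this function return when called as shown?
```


rec_max([89, 9, 84, 13, 107, 142])
= compare 89 with rec_max([9, 84, 13, 107, 142])
= compare 9 with rec_max([84, 13, 107, 142])
= compare 84 with rec_max([13, 107, 142])
= compare 13 with rec_max([107, 142])
= compare 107 with rec_max([142])
Base: rec_max([142]) = 142
compare 107 with 142: max = 142
compare 13 with 142: max = 142
compare 84 with 142: max = 142
compare 9 with 142: max = 142
compare 89 with 142: max = 142
= 142


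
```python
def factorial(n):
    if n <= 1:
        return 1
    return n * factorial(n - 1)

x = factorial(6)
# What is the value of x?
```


factorial(6)
= 6 * factorial(5)
= 6 * 5 * factorial(4)
= 6 * 5 * 4 * factorial(3)
= 6 * 5 * 4 * 3 * factorial(2)
= 6 * 5 * 4 * 3 * 2 * factorial(1)
= 6 * 5 * 4 * 3 * 2 * 1
= 720


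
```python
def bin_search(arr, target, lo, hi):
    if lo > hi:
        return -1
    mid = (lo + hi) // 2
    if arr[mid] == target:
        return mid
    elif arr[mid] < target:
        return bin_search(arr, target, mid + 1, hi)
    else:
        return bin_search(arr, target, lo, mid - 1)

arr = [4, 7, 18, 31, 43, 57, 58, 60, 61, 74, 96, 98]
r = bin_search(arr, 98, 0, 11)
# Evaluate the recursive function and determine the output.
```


bin_search(arr, 98, 0, 11)
lo=0, hi=11, mid=5, arr[mid]=57
57 < 98, search right half
lo=6, hi=11, mid=8, arr[mid]=61
61 < 98, search right half
lo=9, hi=11, mid=10, arr[mid]=96
96 < 98, search right half
lo=11, hi=11, mid=11, arr[mid]=98
arr[11] == 98, found at index 11
= 11


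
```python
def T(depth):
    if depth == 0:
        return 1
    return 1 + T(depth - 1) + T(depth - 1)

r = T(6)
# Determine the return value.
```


T(6)
= 1 + T(5) + T(5)
= 1 + 2 * T(5)
T(k) = 2^(k+1) - 1
T(0) = 1
T(1) = 3
T(2) = 7
T(3) = 15
T(4) = 31
T(6) = 2^7 - 1 = 127


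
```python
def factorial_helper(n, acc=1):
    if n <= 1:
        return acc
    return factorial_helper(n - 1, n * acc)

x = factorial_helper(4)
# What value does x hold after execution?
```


factorial_helper(4, 1)
= factorial_helper(3, 4 * 1) = factorial_helper(3, 4)
= factorial_helper(2, 3 * 4) = factorial_helper(2, 12)
= factorial_helper(1, 2 * 12) = factorial_helper(1, 24)
n <= 1, return acc = 24


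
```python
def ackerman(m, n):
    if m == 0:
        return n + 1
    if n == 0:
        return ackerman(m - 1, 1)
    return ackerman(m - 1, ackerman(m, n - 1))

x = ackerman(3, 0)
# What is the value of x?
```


ackerman(3, 0)
n == 0: return ackerman(2, 1)
= ackerman(2, 1) = 5
= 5


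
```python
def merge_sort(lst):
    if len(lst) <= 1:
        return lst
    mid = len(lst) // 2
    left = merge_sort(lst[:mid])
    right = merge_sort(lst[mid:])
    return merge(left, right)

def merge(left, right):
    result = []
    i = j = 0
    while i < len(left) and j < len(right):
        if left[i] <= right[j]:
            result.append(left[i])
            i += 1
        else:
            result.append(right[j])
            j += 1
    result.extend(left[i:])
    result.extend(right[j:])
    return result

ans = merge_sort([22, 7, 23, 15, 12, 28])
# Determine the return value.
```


merge_sort([22, 7, 23, 15, 12, 28])
Split into [22, 7, 23] and [15, 12, 28]
Left sorted: [7, 22, 23]
Right sorted: [12, 15, 28]
Merge [7, 22, 23] and [12, 15, 28]
= [7, 12, 15, 22, 23, 28]


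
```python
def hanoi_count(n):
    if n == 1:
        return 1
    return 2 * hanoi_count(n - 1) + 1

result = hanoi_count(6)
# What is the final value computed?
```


hanoi_count(6)
= 2 * hanoi_count(5) + 1
= 2 * (2 * hanoi_count(4) + 1) + 1
= 2 * (2 * (2 * hanoi_count(3) + 1) + 1) + 1
= 2 * (2 * (2 * (2 * hanoi_count(2) + 1) + 1) + 1) + 1
= 2 * (2 * (2 * (2 * (2 * hanoi_count(1) + 1) + 1) + 1) + 1) + 1
Now compute bottom-up:
hanoi_count(1) = 1
hanoi_count(2) = 2 * 1 + 1 = 3
hanoi_count(3) = 2 * 3 + 1 = 7
hanoi_count(4) = 2 * 7 + 1 = 15
hanoi_count(5) = 2 * 15 + 1 = 31
hanoi_count(6) = 2 * 31 + 1 = 63
= 63


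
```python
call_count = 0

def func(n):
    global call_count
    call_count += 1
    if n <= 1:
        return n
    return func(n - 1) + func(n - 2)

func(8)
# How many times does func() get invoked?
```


func(8) calls func(7) and func(6); each non-base call branches into two more.
Let C(k) = total number of calls made by func(k), including the call to func(k) itself.
Base cases: C(0) = 1, C(1) = 1
Recurrence: C(k) = 1 + C(k-1) + C(k-2)
  C(2) = 1 + C(1) + C(0) = 1 + 1 + 1 = 3
  C(3) = 1 + C(2) + C(1) = 1 + 3 + 1 = 5
  C(4) = 1 + C(3) + C(2) = 1 + 5 + 3 = 9
  C(5) = 1 + C(4) + C(3) = 1 + 9 + 5 = 15
  C(6) = 1 + C(5) + C(4) = 1 + 15 + 9 = 25
  C(7) = 1 + C(6) + C(5) = 1 + 25 + 15 = 41
  C(8) = 1 + C(7) + C(6) = 1 + 41 + 25 = 67
Total calls = C(8) = 67


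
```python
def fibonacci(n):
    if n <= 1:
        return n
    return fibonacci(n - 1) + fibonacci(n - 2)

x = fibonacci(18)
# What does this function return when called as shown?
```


fibonacci(18)
= fibonacci(17) + fibonacci(16)
= (fibonacci(16) + fibonacci(15)) + fibonacci(16)
Computing bottom-up: fibonacci(0)=0, fibonacci(1)=1, fibonacci(2)=1, fibonacci(3)=2, fibonacci(4)=3, fibonacci(5)=5, fibonacci(6)=8, fibonacci(7)=13, fibonacci(8)=21, fibonacci(9)=34, fibonacci(10)=55, fibonacci(11)=89, fibonacci(12)=144, fibonacci(13)=233, fibonacci(14)=377, fibonacci(15)=610, fibonacci(16)=987, fibonacci(17)=1597, fibonacci(18)=2584
= 2584


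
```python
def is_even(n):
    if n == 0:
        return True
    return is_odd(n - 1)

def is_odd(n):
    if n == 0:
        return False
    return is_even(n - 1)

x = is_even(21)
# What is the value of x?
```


is_even(21)
= is_odd(20)
= is_even(19)
= is_odd(18)
= is_even(17)
= is_odd(16)
= is_even(15)
= is_odd(14)
= is_even(13)
= is_odd(12)
= is_even(11)
= is_odd(10)
= is_even(9)
= is_odd(8)
= is_even(7)
= is_odd(6)
= is_even(5)
= is_odd(4)
= is_even(3)
= is_odd(2)
= is_even(1)
= is_odd(0)
n == 0: return False
= False


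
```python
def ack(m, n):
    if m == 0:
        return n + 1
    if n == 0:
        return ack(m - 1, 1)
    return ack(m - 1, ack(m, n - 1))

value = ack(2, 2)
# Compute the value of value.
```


ack(2, 2)
= ack(1, ack(2, 1))
First compute ack(2, 1) = 5
= ack(1, 5)
= 7


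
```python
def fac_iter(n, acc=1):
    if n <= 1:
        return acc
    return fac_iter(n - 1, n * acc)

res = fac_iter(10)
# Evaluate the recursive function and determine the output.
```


fac_iter(10, 1)
= fac_iter(9, 10 * 1) = fac_iter(9, 10)
= fac_iter(8, 9 * 10) = fac_iter(8, 90)
= fac_iter(7, 8 * 90) = fac_iter(7, 720)
= fac_iter(6, 7 * 720) = fac_iter(6, 5040)
= fac_iter(5, 6 * 5040) = fac_iter(5, 30240)
= fac_iter(4, 5 * 30240) = fac_iter(4, 151200)
= fac_iter(3, 4 * 151200) = fac_iter(3, 604800)
= fac_iter(2, 3 * 604800) = fac_iter(2, 1814400)
= fac_iter(1, 2 * 1814400) = fac_iter(1, 3628800)
n <= 1, return acc = 3628800


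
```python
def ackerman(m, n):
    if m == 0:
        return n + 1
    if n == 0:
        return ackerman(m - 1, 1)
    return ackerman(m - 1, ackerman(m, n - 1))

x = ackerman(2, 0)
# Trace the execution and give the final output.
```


ackerman(2, 0)
n == 0: return ackerman(1, 1)
= ackerman(1, 1) = 3
= 3


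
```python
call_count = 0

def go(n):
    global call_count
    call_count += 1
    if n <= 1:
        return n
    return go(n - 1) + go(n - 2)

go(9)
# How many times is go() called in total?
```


go(9) calls go(8) and go(7); each non-base call branches into two more.
Let C(k) = total number of calls made by go(k), including the call to go(k) itself.
Base cases: C(0) = 1, C(1) = 1
Recurrence: C(k) = 1 + C(k-1) + C(k-2)
  C(2) = 1 + C(1) + C(0) = 1 + 1 + 1 = 3
  C(3) = 1 + C(2) + C(1) = 1 + 3 + 1 = 5
  C(4) = 1 + C(3) + C(2) = 1 + 5 + 3 = 9
  C(5) = 1 + C(4) + C(3) = 1 + 9 + 5 = 15
  C(6) = 1 + C(5) + C(4) = 1 + 15 + 9 = 25
  C(7) = 1 + C(6) + C(5) = 1 + 25 + 15 = 41
  C(8) = 1 + C(7) + C(6) = 1 + 41 + 25 = 67
  C(9) = 1 + C(8) + C(7) = 1 + 67 + 41 = 109
Total calls = C(9) = 109


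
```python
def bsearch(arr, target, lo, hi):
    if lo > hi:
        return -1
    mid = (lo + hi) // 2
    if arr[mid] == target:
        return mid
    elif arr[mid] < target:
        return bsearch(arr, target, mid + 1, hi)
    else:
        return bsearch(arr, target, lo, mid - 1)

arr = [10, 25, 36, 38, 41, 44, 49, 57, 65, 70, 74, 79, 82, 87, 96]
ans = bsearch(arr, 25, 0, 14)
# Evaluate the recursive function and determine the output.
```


bsearch(arr, 25, 0, 14)
lo=0, hi=14, mid=7, arr[mid]=57
57 > 25, search left half
lo=0, hi=6, mid=3, arr[mid]=38
38 > 25, search left half
lo=0, hi=2, mid=1, arr[mid]=25
arr[1] == 25, found at index 1
= 1


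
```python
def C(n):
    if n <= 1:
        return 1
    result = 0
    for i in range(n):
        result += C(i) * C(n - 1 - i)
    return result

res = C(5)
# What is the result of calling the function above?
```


C(5)
= sum of C(i) * C(5-1-i) for i in 0..4
First compute sub-values bottom-up:
  C(0) = 1, C(1) = 1
  C(2) = 1*1 + 1*1 = 2
  C(3) = 1*2 + 1*1 + 2*1 = 5
  C(4) = 1*5 + 1*2 + 2*1 + 5*1 = 14
Now C(5):
  C(0)*C(4) = 1*14 = 14
  C(1)*C(3) = 1*5 = 5
  C(2)*C(2) = 2*2 = 4
  C(3)*C(1) = 5*1 = 5
  C(4)*C(0) = 14*1 = 14
= 14 + 5 + 4 + 5 + 14
= 42


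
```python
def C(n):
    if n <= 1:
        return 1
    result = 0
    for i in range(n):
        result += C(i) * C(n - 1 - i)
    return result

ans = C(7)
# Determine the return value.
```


C(7)
= sum of C(i) * C(7-1-i) for i in 0..6
First compute sub-values bottom-up:
  C(0) = 1, C(1) = 1
  C(2) = 1*1 + 1*1 = 2
  C(3) = 1*2 + 1*1 + 2*1 = 5
  C(4) = 1*5 + 1*2 + 2*1 + 5*1 = 14
  C(5) = 1*14 + 1*5 + 2*2 + 5*1 + 14*1 = 42
  C(6) = 1*42 + 1*14 + 2*5 + 5*2 + 14*1 + 42*1 = 132
Now C(7):
  C(0)*C(6) = 1*132 = 132
  C(1)*C(5) = 1*42 = 42
  C(2)*C(4) = 2*14 = 28
  C(3)*C(3) = 5*5 = 25
  C(4)*C(2) = 14*2 = 28
  C(5)*C(1) = 42*1 = 42
  C(6)*C(0) = 132*1 = 132
= 132 + 42 + 28 + 25 + 28 + 42 + 132
= 429


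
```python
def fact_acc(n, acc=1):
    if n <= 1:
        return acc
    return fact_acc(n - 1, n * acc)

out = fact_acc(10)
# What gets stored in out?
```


fact_acc(10, 1)
= fact_acc(9, 10 * 1) = fact_acc(9, 10)
= fact_acc(8, 9 * 10) = fact_acc(8, 90)
= fact_acc(7, 8 * 90) = fact_acc(7, 720)
= fact_acc(6, 7 * 720) = fact_acc(6, 5040)
= fact_acc(5, 6 * 5040) = fact_acc(5, 30240)
= fact_acc(4, 5 * 30240) = fact_acc(4, 151200)
= fact_acc(3, 4 * 151200) = fact_acc(3, 604800)
= fact_acc(2, 3 * 604800) = fact_acc(2, 1814400)
= fact_acc(1, 2 * 1814400) = fact_acc(1, 3628800)
n <= 1, return acc = 3628800


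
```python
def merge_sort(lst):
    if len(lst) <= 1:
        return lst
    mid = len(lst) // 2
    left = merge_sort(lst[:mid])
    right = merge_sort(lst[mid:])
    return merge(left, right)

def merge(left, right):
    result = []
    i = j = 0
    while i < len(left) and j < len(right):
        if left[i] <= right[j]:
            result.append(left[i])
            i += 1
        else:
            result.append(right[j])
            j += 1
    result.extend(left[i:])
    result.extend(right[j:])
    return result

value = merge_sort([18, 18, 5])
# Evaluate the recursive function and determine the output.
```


merge_sort([18, 18, 5])
Split into [18] and [18, 5]
Left sorted: [18]
Right sorted: [5, 18]
Merge [18] and [5, 18]
= [5, 18, 18]


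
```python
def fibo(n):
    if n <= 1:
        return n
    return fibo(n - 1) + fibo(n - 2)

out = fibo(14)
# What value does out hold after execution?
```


fibo(14)
= fibo(13) + fibo(12)
= (fibo(12) + fibo(11)) + fibo(12)
Computing bottom-up: fibo(0)=0, fibo(1)=1, fibo(2)=1, fibo(3)=2, fibo(4)=3, fibo(5)=5, fibo(6)=8, fibo(7)=13, fibo(8)=21, fibo(9)=34, fibo(10)=55, fibo(11)=89, fibo(12)=144, fibo(13)=233, fibo(14)=377
= 377


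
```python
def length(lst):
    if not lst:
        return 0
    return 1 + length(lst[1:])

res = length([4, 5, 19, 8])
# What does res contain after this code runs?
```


length([4, 5, 19, 8])
= 1 + length([5, 19, 8])
= 1 + 1 + length([19, 8])
= 1 + 1 + 1 + length([8])
= 1 + 1 + 1 + 1 + length([])
= 1 + 1 + 1 + 1 + 0
= 4


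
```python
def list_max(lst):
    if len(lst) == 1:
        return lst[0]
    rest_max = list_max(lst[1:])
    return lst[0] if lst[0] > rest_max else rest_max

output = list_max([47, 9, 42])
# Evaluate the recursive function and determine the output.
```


list_max([47, 9, 42])
= compare 47 with list_max([9, 42])
= compare 9 with list_max([42])
Base: list_max([42]) = 42
compare 9 with 42: max = 42
compare 47 with 42: max = 47
= 47


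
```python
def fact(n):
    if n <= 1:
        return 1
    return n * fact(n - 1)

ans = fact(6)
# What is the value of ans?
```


fact(6)
= 6 * fact(5)
= 6 * 5 * fact(4)
= 6 * 5 * 4 * fact(3)
= 6 * 5 * 4 * 3 * fact(2)
= 6 * 5 * 4 * 3 * 2 * fact(1)
= 6 * 5 * 4 * 3 * 2 * 1
= 720


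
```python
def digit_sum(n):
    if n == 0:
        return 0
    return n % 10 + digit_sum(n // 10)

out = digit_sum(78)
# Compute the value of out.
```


digit_sum(78)
= 8 + digit_sum(7)
= 8 + 7 + digit_sum(0)
= 8 + 7 + 0
= 15


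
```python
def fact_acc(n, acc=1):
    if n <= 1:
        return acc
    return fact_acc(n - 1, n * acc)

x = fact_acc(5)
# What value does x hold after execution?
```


fact_acc(5, 1)
= fact_acc(4, 5 * 1) = fact_acc(4, 5)
= fact_acc(3, 4 * 5) = fact_acc(3, 20)
= fact_acc(2, 3 * 20) = fact_acc(2, 60)
= fact_acc(1, 2 * 60) = fact_acc(1, 120)
n <= 1, return acc = 120


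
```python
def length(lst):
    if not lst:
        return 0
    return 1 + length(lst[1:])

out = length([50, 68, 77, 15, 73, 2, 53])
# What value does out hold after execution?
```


length([50, 68, 77, 15, 73, 2, 53])
= 1 + length([68, 77, 15, 73, 2, 53])
= 1 + 1 + length([77, 15, 73, 2, 53])
= 1 + 1 + 1 + length([15, 73, 2, 53])
= 1 + 1 + 1 + 1 + length([73, 2, 53])
= 1 + 1 + 1 + 1 + 1 + length([2, 53])
= 1 + 1 + 1 + 1 + 1 + 1 + length([53])
= 1 + 1 + 1 + 1 + 1 + 1 + 1 + length([])
= 1 + 1 + 1 + 1 + 1 + 1 + 1 + 0
= 7


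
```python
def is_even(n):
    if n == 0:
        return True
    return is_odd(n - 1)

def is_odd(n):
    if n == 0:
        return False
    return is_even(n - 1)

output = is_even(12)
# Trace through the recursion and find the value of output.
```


is_even(12)
= is_odd(11)
= is_even(10)
= is_odd(9)
= is_even(8)
= is_odd(7)
= is_even(6)
= is_odd(5)
= is_even(4)
= is_odd(3)
= is_even(2)
= is_odd(1)
= is_even(0)
n == 0: return True
= True


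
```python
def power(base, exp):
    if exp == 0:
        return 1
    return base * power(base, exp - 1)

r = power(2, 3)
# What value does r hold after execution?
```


power(2, 3)
= 2 * power(2, 2)
= 2 * 2 * power(2, 1)
= 2 * 2 * 2 * power(2, 0)
= 2 * 2 * 2 * 1
= 8


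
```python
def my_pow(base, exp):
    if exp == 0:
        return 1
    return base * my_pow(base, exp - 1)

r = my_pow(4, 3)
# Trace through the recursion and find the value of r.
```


my_pow(4, 3)
= 4 * my_pow(4, 2)
= 4 * 4 * my_pow(4, 1)
= 4 * 4 * 4 * my_pow(4, 0)
= 4 * 4 * 4 * 1
= 64


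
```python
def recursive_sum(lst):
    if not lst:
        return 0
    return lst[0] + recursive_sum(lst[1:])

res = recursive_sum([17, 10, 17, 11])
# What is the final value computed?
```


recursive_sum([17, 10, 17, 11])
= 17 + recursive_sum([10, 17, 11])
= 17 + 10 + recursive_sum([17, 11])
= 17 + 10 + 17 + recursive_sum([11])
= 17 + 10 + 17 + 11 + recursive_sum([])
= 17 + 10 + 17 + 11 + 0
= 55


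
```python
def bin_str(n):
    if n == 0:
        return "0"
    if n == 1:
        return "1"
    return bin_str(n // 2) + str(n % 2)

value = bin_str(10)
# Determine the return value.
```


bin_str(10)
= bin_str(5) + "0"
= bin_str(2) + "1" + "0"
= bin_str(1) + "0" + "1" + "0"
= "1" + "0" + "1" + "0"
= "1010"


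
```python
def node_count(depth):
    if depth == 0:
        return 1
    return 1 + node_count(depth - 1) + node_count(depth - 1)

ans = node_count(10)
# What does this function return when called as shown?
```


node_count(10)
= 1 + node_count(9) + node_count(9)
= 1 + 2 * node_count(9)
node_count(k) = 2^(k+1) - 1
node_count(0) = 1
node_count(1) = 3
node_count(2) = 7
node_count(3) = 15
node_count(4) = 31
node_count(10) = 2^11 - 1 = 2047


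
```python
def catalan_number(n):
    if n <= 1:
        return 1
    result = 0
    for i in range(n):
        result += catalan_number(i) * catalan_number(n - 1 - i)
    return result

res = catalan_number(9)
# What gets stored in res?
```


catalan_number(9)
= sum of catalan_number(i) * catalan_number(9-1-i) for i in 0..8
First compute sub-values bottom-up:
  catalan_number(0) = 1, catalan_number(1) = 1
  catalan_number(2) = 1*1 + 1*1 = 2
  catalan_number(3) = 1*2 + 1*1 + 2*1 = 5
  catalan_number(4) = 1*5 + 1*2 + 2*1 + 5*1 = 14
  catalan_number(5) = 1*14 + 1*5 + 2*2 + 5*1 + 14*1 = 42
  catalan_number(6) = 1*42 + 1*14 + 2*5 + 5*2 + 14*1 + 42*1 = 132
  catalan_number(7) = 1*132 + 1*42 + 2*14 + 5*5 + 14*2 + 42*1 + 132*1 = 429
  catalan_number(8) = 1*429 + 1*132 + 2*42 + 5*14 + 14*5 + 42*2 + 132*1 + 429*1 = 1430
Now catalan_number(9):
  catalan_number(0)*catalan_number(8) = 1*1430 = 1430
  catalan_number(1)*catalan_number(7) = 1*429 = 429
  catalan_number(2)*catalan_number(6) = 2*132 = 264
  catalan_number(3)*catalan_number(5) = 5*42 = 210
  catalan_number(4)*catalan_number(4) = 14*14 = 196
  catalan_number(5)*catalan_number(3) = 42*5 = 210
  catalan_number(6)*catalan_number(2) = 132*2 = 264
  catalan_number(7)*catalan_number(1) = 429*1 = 429
  catalan_number(8)*catalan_number(0) = 1430*1 = 1430
= 1430 + 429 + 264 + 210 + 196 + 210 + 264 + 429 + 1430
= 4862


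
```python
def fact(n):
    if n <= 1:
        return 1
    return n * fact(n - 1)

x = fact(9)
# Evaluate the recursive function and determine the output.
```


fact(9)
= 9 * fact(8)
= 9 * 8 * fact(7)
= 9 * 8 * 7 * fact(6)
= 9 * 8 * 7 * 6 * fact(5)
= 9 * 8 * 7 * 6 * 5 * fact(4)
= 9 * 8 * 7 * 6 * 5 * 4 * fact(3)
= 9 * 8 * 7 * 6 * 5 * 4 * 3 * fact(2)
= 9 * 8 * 7 * 6 * 5 * 4 * 3 * 2 * fact(1)
= 9 * 8 * 7 * 6 * 5 * 4 * 3 * 2 * 1
= 362880


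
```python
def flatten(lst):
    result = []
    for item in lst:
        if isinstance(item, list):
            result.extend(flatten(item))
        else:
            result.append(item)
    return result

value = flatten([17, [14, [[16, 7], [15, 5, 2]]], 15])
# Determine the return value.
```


flatten([17, [14, [[16, 7], [15, 5, 2]]], 15])
Processing each element:
  17 is not a list -> append 17
  [14, [[16, 7], [15, 5, 2]]] is a list -> flatten recursively -> [14, 16, 7, 15, 5, 2]
  15 is not a list -> append 15
= [17, 14, 16, 7, 15, 5, 2, 15]


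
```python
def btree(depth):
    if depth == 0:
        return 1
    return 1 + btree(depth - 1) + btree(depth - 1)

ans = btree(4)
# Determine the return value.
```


btree(4)
= 1 + btree(3) + btree(3)
= 1 + 2 * btree(3)
btree(k) = 2^(k+1) - 1
btree(0) = 1
btree(1) = 3
btree(2) = 7
btree(3) = 15
btree(4) = 31
btree(4) = 2^5 - 1 = 31


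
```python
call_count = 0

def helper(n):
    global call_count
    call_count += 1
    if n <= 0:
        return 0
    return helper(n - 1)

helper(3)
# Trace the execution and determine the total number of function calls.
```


helper(3) calls helper(2) calls ... calls helper(0)
Total calls: 3 + 1 (for base case) = 4


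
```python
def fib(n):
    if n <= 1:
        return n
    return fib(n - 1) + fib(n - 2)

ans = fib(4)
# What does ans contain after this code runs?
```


fib(4)
= fib(3) + fib(2)
= (fib(2) + fib(1)) + fib(2)
Computing bottom-up: fib(0)=0, fib(1)=1, fib(2)=1, fib(3)=2, fib(4)=3
= 3


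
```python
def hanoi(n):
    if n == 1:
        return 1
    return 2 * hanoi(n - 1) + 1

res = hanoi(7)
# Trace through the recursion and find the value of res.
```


hanoi(7)
= 2 * hanoi(6) + 1
= 2 * (2 * hanoi(5) + 1) + 1
= 2 * (2 * (2 * hanoi(4) + 1) + 1) + 1
= 2 * (2 * (2 * (2 * hanoi(3) + 1) + 1) + 1) + 1
= 2 * (2 * (2 * (2 * (2 * hanoi(2) + 1) + 1) + 1) + 1) + 1
= 2 * (2 * (2 * (2 * (2 * (2 * hanoi(1) + 1) + 1) + 1) + 1) + 1) + 1
Now compute bottom-up:
hanoi(1) = 1
hanoi(2) = 2 * 1 + 1 = 3
hanoi(3) = 2 * 3 + 1 = 7
hanoi(4) = 2 * 7 + 1 = 15
hanoi(5) = 2 * 15 + 1 = 31
hanoi(6) = 2 * 31 + 1 = 63
hanoi(7) = 2 * 63 + 1 = 127
= 127


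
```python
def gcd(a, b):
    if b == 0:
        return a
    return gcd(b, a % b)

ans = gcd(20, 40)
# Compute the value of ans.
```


gcd(20, 40)
= gcd(40, 20 % 40) = gcd(40, 20)
= gcd(20, 40 % 20) = gcd(20, 0)
b == 0, return a = 20


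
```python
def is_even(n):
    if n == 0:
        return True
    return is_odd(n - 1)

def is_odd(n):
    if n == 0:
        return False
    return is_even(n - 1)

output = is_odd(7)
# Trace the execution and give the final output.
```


is_odd(7)
= is_even(6)
= is_odd(5)
= is_even(4)
= is_odd(3)
= is_even(2)
= is_odd(1)
= is_even(0)
n == 0: return True
= True


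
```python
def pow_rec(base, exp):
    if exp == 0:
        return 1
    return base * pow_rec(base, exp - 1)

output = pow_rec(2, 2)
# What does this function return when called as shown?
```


pow_rec(2, 2)
= 2 * pow_rec(2, 1)
= 2 * 2 * pow_rec(2, 0)
= 2 * 2 * 1
= 4


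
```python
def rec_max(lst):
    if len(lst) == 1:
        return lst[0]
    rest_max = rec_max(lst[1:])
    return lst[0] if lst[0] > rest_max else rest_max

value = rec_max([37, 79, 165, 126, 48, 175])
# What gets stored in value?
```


rec_max([37, 79, 165, 126, 48, 175])
= compare 37 with rec_max([79, 165, 126, 48, 175])
= compare 79 with rec_max([165, 126, 48, 175])
= compare 165 with rec_max([126, 48, 175])
= compare 126 with rec_max([48, 175])
= compare 48 with rec_max([175])
Base: rec_max([175]) = 175
compare 48 with 175: max = 175
compare 126 with 175: max = 175
compare 165 with 175: max = 175
compare 79 with 175: max = 175
compare 37 with 175: max = 175
= 175


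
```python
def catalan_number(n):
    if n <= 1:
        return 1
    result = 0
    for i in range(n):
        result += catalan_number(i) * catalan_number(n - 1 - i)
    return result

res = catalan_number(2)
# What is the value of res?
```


catalan_number(2)
= sum of catalan_number(i) * catalan_number(2-1-i) for i in 0..1
  catalan_number(0)*catalan_number(1) = 1*1 = 1
  catalan_number(1)*catalan_number(0) = 1*1 = 1
= 1 + 1
= 2


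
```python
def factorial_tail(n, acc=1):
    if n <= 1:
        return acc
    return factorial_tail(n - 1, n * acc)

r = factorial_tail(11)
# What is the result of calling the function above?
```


factorial_tail(11, 1)
= factorial_tail(10, 11 * 1) = factorial_tail(10, 11)
= factorial_tail(9, 10 * 11) = factorial_tail(9, 110)
= factorial_tail(8, 9 * 110) = factorial_tail(8, 990)
= factorial_tail(7, 8 * 990) = factorial_tail(7, 7920)
= factorial_tail(6, 7 * 7920) = factorial_tail(6, 55440)
= factorial_tail(5, 6 * 55440) = factorial_tail(5, 332640)
= factorial_tail(4, 5 * 332640) = factorial_tail(4, 1663200)
= factorial_tail(3, 4 * 1663200) = factorial_tail(3, 6652800)
= factorial_tail(2, 3 * 6652800) = factorial_tail(2, 19958400)
= factorial_tail(1, 2 * 19958400) = factorial_tail(1, 39916800)
n <= 1, return acc = 39916800


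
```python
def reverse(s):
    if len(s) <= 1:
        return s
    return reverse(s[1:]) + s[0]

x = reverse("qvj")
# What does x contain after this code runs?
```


reverse("qvj")
= reverse("vj") + "q"
= reverse("j") + "v" + "q"
= "j" + "v" + "q"
= "jvq"


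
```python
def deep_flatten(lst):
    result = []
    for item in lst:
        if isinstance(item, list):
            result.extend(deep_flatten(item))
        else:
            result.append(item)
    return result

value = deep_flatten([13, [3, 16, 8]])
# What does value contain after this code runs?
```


deep_flatten([13, [3, 16, 8]])
Processing each element:
  13 is not a list -> append 13
  [3, 16, 8] is a list -> deep_flatten recursively -> [3, 16, 8]
= [13, 3, 16, 8]


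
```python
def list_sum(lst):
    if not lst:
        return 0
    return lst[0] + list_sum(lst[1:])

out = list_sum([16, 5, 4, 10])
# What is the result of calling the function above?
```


list_sum([16, 5, 4, 10])
= 16 + list_sum([5, 4, 10])
= 16 + 5 + list_sum([4, 10])
= 16 + 5 + 4 + list_sum([10])
= 16 + 5 + 4 + 10 + list_sum([])
= 16 + 5 + 4 + 10 + 0
= 35


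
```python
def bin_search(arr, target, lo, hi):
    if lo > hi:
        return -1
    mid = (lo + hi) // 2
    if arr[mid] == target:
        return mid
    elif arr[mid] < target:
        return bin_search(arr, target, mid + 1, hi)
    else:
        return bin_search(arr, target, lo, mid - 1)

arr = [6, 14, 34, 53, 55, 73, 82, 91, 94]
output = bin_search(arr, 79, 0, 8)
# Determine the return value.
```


bin_search(arr, 79, 0, 8)
lo=0, hi=8, mid=4, arr[mid]=55
55 < 79, search right half
lo=5, hi=8, mid=6, arr[mid]=82
82 > 79, search left half
lo=5, hi=5, mid=5, arr[mid]=73
73 < 79, search right half
lo > hi, target not found, return -1
= -1


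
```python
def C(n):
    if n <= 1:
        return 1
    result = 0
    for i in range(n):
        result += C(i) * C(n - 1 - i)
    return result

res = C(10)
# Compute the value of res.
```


C(10)
= sum of C(i) * C(10-1-i) for i in 0..9
First compute sub-values bottom-up:
  C(0) = 1, C(1) = 1
  C(2) = 1*1 + 1*1 = 2
  C(3) = 1*2 + 1*1 + 2*1 = 5
  C(4) = 1*5 + 1*2 + 2*1 + 5*1 = 14
  C(5) = 1*14 + 1*5 + 2*2 + 5*1 + 14*1 = 42
  C(6) = 1*42 + 1*14 + 2*5 + 5*2 + 14*1 + 42*1 = 132
  C(7) = 1*132 + 1*42 + 2*14 + 5*5 + 14*2 + 42*1 + 132*1 = 429
  C(8) = 1*429 + 1*132 + 2*42 + 5*14 + 14*5 + 42*2 + 132*1 + 429*1 = 1430
  C(9) = 1*1430 + 1*429 + 2*132 + 5*42 + 14*14 + 42*5 + 132*2 + 429*1 + 1430*1 = 4862
Now C(10):
  C(0)*C(9) = 1*4862 = 4862
  C(1)*C(8) = 1*1430 = 1430
  C(2)*C(7) = 2*429 = 858
  C(3)*C(6) = 5*132 = 660
  C(4)*C(5) = 14*42 = 588
  C(5)*C(4) = 42*14 = 588
  C(6)*C(3) = 132*5 = 660
  C(7)*C(2) = 429*2 = 858
  C(8)*C(1) = 1430*1 = 1430
  C(9)*C(0) = 4862*1 = 4862
= 4862 + 1430 + 858 + 660 + 588 + 588 + 660 + 858 + 1430 + 4862
= 16796


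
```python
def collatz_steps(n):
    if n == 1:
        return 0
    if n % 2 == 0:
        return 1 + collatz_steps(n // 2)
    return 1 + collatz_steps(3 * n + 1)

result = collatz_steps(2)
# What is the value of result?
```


collatz_steps(2)
2 is even -> collatz_steps(1)
Reached 1 after 1 steps
= 1


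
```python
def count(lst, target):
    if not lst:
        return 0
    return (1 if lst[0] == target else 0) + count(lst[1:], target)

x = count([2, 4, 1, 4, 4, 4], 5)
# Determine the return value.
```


count([2, 4, 1, 4, 4, 4], 5)
lst[0]=2 != 5: 0 + count([4, 1, 4, 4, 4], 5)
lst[0]=4 != 5: 0 + count([1, 4, 4, 4], 5)
lst[0]=1 != 5: 0 + count([4, 4, 4], 5)
lst[0]=4 != 5: 0 + count([4, 4], 5)
lst[0]=4 != 5: 0 + count([4], 5)
lst[0]=4 != 5: 0 + count([], 5)
= 0


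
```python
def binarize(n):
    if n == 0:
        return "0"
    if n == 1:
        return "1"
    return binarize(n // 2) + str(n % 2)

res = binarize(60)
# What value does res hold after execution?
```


binarize(60)
= binarize(30) + "0"
= binarize(15) + "0" + "0"
= binarize(7) + "1" + "0" + "0"
= binarize(3) + "1" + "1" + "0" + "0"
= binarize(1) + "1" + "1" + "1" + "0" + "0"
= "1" + "1" + "1" + "1" + "0" + "0"
= "111100"


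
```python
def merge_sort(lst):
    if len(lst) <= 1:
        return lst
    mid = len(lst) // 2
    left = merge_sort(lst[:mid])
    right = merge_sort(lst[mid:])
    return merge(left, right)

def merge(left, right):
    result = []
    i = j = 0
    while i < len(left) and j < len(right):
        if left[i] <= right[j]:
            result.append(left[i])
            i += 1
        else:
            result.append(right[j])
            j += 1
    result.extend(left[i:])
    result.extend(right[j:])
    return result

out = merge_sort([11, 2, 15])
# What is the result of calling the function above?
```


merge_sort([11, 2, 15])
Split into [11] and [2, 15]
Left sorted: [11]
Right sorted: [2, 15]
Merge [11] and [2, 15]
= [2, 11, 15]


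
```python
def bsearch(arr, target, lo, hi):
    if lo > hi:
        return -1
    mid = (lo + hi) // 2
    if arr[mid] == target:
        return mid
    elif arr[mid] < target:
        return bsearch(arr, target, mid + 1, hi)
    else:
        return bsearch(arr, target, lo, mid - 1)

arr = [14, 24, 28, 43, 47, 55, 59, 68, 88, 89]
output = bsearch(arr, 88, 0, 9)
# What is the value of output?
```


bsearch(arr, 88, 0, 9)
lo=0, hi=9, mid=4, arr[mid]=47
47 < 88, search right half
lo=5, hi=9, mid=7, arr[mid]=68
68 < 88, search right half
lo=8, hi=9, mid=8, arr[mid]=88
arr[8] == 88, found at index 8
= 8


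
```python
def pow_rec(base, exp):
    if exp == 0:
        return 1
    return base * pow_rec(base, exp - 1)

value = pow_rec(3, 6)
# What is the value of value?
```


pow_rec(3, 6)
= 3 * pow_rec(3, 5)
= 3 * 3 * pow_rec(3, 4)
= 3 * 3 * 3 * pow_rec(3, 3)
= 3 * 3 * 3 * 3 * pow_rec(3, 2)
= 3 * 3 * 3 * 3 * 3 * pow_rec(3, 1)
= 3 * 3 * 3 * 3 * 3 * 3 * pow_rec(3, 0)
= 3 * 3 * 3 * 3 * 3 * 3 * 1
= 729


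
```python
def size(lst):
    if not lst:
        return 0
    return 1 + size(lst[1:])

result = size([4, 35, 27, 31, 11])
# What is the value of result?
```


size([4, 35, 27, 31, 11])
= 1 + size([35, 27, 31, 11])
= 1 + 1 + size([27, 31, 11])
= 1 + 1 + 1 + size([31, 11])
= 1 + 1 + 1 + 1 + size([11])
= 1 + 1 + 1 + 1 + 1 + size([])
= 1 + 1 + 1 + 1 + 1 + 0
= 5


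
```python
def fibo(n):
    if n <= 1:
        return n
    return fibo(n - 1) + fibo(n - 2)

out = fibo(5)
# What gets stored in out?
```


fibo(5)
= fibo(4) + fibo(3)
= (fibo(3) + fibo(2)) + fibo(3)
Computing bottom-up: fibo(0)=0, fibo(1)=1, fibo(2)=1, fibo(3)=2, fibo(4)=3, fibo(5)=5
= 5


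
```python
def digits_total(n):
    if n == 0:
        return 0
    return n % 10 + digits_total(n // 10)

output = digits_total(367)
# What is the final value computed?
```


digits_total(367)
= 7 + digits_total(36)
= 7 + 6 + digits_total(3)
= 7 + 6 + 3 + digits_total(0)
= 7 + 6 + 3 + 0
= 16


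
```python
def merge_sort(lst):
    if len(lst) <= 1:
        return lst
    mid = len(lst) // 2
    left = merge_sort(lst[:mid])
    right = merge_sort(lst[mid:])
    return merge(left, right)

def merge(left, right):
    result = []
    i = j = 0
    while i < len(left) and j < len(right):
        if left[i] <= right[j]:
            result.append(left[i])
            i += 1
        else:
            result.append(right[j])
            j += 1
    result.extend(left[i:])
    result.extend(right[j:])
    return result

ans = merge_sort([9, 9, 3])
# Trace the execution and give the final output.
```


merge_sort([9, 9, 3])
Split into [9] and [9, 3]
Left sorted: [9]
Right sorted: [3, 9]
Merge [9] and [3, 9]
= [3, 9, 9]


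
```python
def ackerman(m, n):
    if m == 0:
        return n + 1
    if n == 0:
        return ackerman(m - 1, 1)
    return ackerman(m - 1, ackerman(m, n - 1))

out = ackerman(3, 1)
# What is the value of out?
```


ackerman(3, 1)
= ackerman(2, ackerman(3, 0))
First compute ackerman(3, 0) = 5
= ackerman(2, 5)
= 13


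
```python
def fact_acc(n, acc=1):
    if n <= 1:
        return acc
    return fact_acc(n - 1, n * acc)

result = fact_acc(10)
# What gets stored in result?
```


fact_acc(10, 1)
= fact_acc(9, 10 * 1) = fact_acc(9, 10)
= fact_acc(8, 9 * 10) = fact_acc(8, 90)
= fact_acc(7, 8 * 90) = fact_acc(7, 720)
= fact_acc(6, 7 * 720) = fact_acc(6, 5040)
= fact_acc(5, 6 * 5040) = fact_acc(5, 30240)
= fact_acc(4, 5 * 30240) = fact_acc(4, 151200)
= fact_acc(3, 4 * 151200) = fact_acc(3, 604800)
= fact_acc(2, 3 * 604800) = fact_acc(2, 1814400)
= fact_acc(1, 2 * 1814400) = fact_acc(1, 3628800)
n <= 1, return acc = 3628800


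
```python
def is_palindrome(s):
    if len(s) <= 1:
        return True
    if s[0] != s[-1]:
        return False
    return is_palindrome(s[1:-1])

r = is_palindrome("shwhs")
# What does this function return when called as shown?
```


is_palindrome("shwhs")
"shwhs": s[0]='s' == s[-1]='s' -> is_palindrome("hwh")
"hwh": s[0]='h' == s[-1]='h' -> is_palindrome("w")
"w": len <= 1 -> True
= True


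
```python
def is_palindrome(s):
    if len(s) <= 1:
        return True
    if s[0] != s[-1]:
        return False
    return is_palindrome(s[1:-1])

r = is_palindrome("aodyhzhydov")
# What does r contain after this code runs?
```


is_palindrome("aodyhzhydov")
"aodyhzhydov": s[0]='a' != s[-1]='v' -> False
= False


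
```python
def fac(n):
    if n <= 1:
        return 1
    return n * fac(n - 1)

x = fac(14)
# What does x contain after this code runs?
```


fac(14)
= 14 * fac(13)
= 14 * 13 * fac(12)
= 14 * 13 * 12 * fac(11)
= 14 * 13 * 12 * 11 * fac(10)
= 14 * 13 * 12 * 11 * 10 * fac(9)
= 14 * 13 * 12 * 11 * 10 * 9 * fac(8)
= 14 * 13 * 12 * 11 * 10 * 9 * 8 * fac(7)
= 14 * 13 * 12 * 11 * 10 * 9 * 8 * 7 * fac(6)
= 14 * 13 * 12 * 11 * 10 * 9 * 8 * 7 * 6 * fac(5)
= 14 * 13 * 12 * 11 * 10 * 9 * 8 * 7 * 6 * 5 * fac(4)
= 14 * 13 * 12 * 11 * 10 * 9 * 8 * 7 * 6 * 5 * 4 * fac(3)
= 14 * 13 * 12 * 11 * 10 * 9 * 8 * 7 * 6 * 5 * 4 * 3 * fac(2)
= 14 * 13 * 12 * 11 * 10 * 9 * 8 * 7 * 6 * 5 * 4 * 3 * 2 * fac(1)
= 14 * 13 * 12 * 11 * 10 * 9 * 8 * 7 * 6 * 5 * 4 * 3 * 2 * 1
= 87178291200


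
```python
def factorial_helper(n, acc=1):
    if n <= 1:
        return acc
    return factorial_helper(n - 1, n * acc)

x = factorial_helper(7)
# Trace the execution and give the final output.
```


factorial_helper(7, 1)
= factorial_helper(6, 7 * 1) = factorial_helper(6, 7)
= factorial_helper(5, 6 * 7) = factorial_helper(5, 42)
= factorial_helper(4, 5 * 42) = factorial_helper(4, 210)
= factorial_helper(3, 4 * 210) = factorial_helper(3, 840)
= factorial_helper(2, 3 * 840) = factorial_helper(2, 2520)
= factorial_helper(1, 2 * 2520) = factorial_helper(1, 5040)
n <= 1, return acc = 5040


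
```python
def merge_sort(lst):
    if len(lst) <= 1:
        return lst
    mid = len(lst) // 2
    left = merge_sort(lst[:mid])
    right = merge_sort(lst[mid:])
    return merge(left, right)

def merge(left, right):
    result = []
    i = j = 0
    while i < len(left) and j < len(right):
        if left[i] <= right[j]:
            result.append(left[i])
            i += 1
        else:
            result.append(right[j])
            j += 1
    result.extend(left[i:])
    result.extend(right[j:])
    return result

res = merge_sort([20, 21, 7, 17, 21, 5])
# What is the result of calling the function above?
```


merge_sort([20, 21, 7, 17, 21, 5])
Split into [20, 21, 7] and [17, 21, 5]
Left sorted: [7, 20, 21]
Right sorted: [5, 17, 21]
Merge [7, 20, 21] and [5, 17, 21]
= [5, 7, 17, 20, 21, 21]


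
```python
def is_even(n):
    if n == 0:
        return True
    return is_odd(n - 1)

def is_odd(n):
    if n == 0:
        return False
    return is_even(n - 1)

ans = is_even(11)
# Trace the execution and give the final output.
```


is_even(11)
= is_odd(10)
= is_even(9)
= is_odd(8)
= is_even(7)
= is_odd(6)
= is_even(5)
= is_odd(4)
= is_even(3)
= is_odd(2)
= is_even(1)
= is_odd(0)
n == 0: return False
= False


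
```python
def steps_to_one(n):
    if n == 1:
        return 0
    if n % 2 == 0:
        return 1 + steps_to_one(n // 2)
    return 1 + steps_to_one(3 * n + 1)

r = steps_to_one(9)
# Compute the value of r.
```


steps_to_one(9)
9 is odd -> 3*9+1 = 28 -> steps_to_one(28)
28 is even -> steps_to_one(14)
14 is even -> steps_to_one(7)
7 is odd -> 3*7+1 = 22 -> steps_to_one(22)
22 is even -> steps_to_one(11)
11 is odd -> 3*11+1 = 34 -> steps_to_one(34)
34 is even -> steps_to_one(17)
17 is odd -> 3*17+1 = 52 -> steps_to_one(52)
52 is even -> steps_to_one(26)
26 is even -> steps_to_one(13)
13 is odd -> 3*13+1 = 40 -> steps_to_one(40)
40 is even -> steps_to_one(20)
20 is even -> steps_to_one(10)
10 is even -> steps_to_one(5)
5 is odd -> 3*5+1 = 16 -> steps_to_one(16)
16 is even -> steps_to_one(8)
8 is even -> steps_to_one(4)
4 is even -> steps_to_one(2)
2 is even -> steps_to_one(1)
Reached 1 after 19 steps
= 19


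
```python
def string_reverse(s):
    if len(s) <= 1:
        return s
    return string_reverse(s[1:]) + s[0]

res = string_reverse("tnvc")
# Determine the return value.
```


string_reverse("tnvc")
= string_reverse("nvc") + "t"
= string_reverse("vc") + "n" + "t"
= string_reverse("c") + "v" + "n" + "t"
= "c" + "v" + "n" + "t"
= "cvnt"


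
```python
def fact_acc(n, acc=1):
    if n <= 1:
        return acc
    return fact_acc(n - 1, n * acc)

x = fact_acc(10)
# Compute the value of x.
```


fact_acc(10, 1)
= fact_acc(9, 10 * 1) = fact_acc(9, 10)
= fact_acc(8, 9 * 10) = fact_acc(8, 90)
= fact_acc(7, 8 * 90) = fact_acc(7, 720)
= fact_acc(6, 7 * 720) = fact_acc(6, 5040)
= fact_acc(5, 6 * 5040) = fact_acc(5, 30240)
= fact_acc(4, 5 * 30240) = fact_acc(4, 151200)
= fact_acc(3, 4 * 151200) = fact_acc(3, 604800)
= fact_acc(2, 3 * 604800) = fact_acc(2, 1814400)
= fact_acc(1, 2 * 1814400) = fact_acc(1, 3628800)
n <= 1, return acc = 3628800


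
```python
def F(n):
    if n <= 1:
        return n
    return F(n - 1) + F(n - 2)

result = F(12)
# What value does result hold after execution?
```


F(12)
= F(11) + F(10)
= (F(10) + F(9)) + F(10)
Computing bottom-up: F(0)=0, F(1)=1, F(2)=1, F(3)=2, F(4)=3, F(5)=5, F(6)=8, F(7)=13, F(8)=21, F(9)=34, F(10)=55, F(11)=89, F(12)=144
= 144


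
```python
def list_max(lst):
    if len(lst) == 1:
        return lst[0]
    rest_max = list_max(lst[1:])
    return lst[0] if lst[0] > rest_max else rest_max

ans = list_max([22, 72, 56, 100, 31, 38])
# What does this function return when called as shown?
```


list_max([22, 72, 56, 100, 31, 38])
= compare 22 with list_max([72, 56, 100, 31, 38])
= compare 72 with list_max([56, 100, 31, 38])
= compare 56 with list_max([100, 31, 38])
= compare 100 with list_max([31, 38])
= compare 31 with list_max([38])
Base: list_max([38]) = 38
compare 31 with 38: max = 38
compare 100 with 38: max = 100
compare 56 with 100: max = 100
compare 72 with 100: max = 100
compare 22 with 100: max = 100
= 100
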